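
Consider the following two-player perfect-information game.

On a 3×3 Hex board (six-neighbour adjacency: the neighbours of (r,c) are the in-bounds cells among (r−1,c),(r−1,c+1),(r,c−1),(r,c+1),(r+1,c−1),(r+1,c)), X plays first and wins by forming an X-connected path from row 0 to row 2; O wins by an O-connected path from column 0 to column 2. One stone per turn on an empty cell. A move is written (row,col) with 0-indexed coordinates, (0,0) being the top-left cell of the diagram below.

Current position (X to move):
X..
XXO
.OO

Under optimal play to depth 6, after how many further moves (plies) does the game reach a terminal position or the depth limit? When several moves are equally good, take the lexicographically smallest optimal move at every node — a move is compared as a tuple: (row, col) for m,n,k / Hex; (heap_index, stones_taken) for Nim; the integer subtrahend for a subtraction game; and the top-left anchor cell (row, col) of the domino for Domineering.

p1 X@[X../XXO/.OO]: (0,1)[XX./XXO/.OO]-1 (0,2)[X.X/XXO/.OO]-1 (2,0)[X../XXO/XOO]+1*
p2 O@[X../XXO/XOO] terminal -1; root [X../XXO/.OO] d6

PV length from [X../XXO/.OO]: 1 ply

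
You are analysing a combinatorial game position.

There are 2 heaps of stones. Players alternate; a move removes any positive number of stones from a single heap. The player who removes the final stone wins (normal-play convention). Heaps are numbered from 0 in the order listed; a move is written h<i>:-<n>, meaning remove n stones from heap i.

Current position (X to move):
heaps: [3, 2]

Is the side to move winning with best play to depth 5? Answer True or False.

ply 1, X at (3,2) | h0:-1=+1→(2,2)*; h0:-2=-1→(1,2); h0:-3=-1→(0,2); h1:-1=-1→(3,1); h1:-2=-1→(3,0)
ply 2, O at (2,2) | h0:-1=-1→(1,2)*; h0:-2=-1→(0,2); h1:-1=-1→(2,1); h1:-2=-1→(2,0)
ply 3, X at (1,2) | h0:-1=-1→(0,2); h1:-1=+1→(1,1)*; h1:-2=-1→(1,0)
ply 4, O at (1,1) | h0:-1=-1→(0,1)*; h1:-1=-1→(1,0)
ply 5, X at (0,1) | h1:-1=+1→(0,0)*
ply 6: (0,0) is terminal -1 (O); from (3,2) depth 5

X winning at [(3,2)]: True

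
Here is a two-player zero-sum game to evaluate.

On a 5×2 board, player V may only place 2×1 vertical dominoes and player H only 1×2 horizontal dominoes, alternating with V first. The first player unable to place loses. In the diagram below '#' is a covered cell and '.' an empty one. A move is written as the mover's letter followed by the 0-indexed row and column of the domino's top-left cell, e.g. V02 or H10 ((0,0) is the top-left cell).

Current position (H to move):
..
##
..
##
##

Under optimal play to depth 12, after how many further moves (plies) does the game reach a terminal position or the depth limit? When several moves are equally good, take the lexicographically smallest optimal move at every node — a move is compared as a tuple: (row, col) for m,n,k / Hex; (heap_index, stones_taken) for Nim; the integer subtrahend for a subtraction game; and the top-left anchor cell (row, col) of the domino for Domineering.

PV length from [../##/../##/##]: 1 ply

ply 1, H at ../##/../##/## | H00=+1→##/##/../##/##*; H20=+1→../##/##/##/##
ply 2: ##/##/../##/## is terminal -1 (V); from ../##/../##/## depth 12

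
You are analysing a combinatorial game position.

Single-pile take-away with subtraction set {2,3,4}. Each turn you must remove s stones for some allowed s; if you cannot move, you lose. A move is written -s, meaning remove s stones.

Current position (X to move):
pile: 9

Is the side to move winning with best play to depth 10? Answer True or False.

X winning at [9]: True

p1 X@[9]: -2[7]+1* -3[6]+1 -4[5]-1
p2 O@[7]: -2[5]-1* -3[4]-1 -4[3]-1
p3 X@[5]: -2[3]-1 -3[2]-1 -4[1]+1*
p4 O@[1] terminal -1; root [9] d10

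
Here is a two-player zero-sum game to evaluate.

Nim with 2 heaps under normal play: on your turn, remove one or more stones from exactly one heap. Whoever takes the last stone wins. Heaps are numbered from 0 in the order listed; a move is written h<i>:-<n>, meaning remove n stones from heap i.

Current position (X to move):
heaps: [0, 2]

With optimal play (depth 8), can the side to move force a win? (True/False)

X winning at [(0,2)]: True

p1 X@[(0,2)]: h1:-1[(0,1)]-1 h1:-2[(0,0)]+1*
p2 O@[(0,0)] terminal -1; root [(0,2)] d8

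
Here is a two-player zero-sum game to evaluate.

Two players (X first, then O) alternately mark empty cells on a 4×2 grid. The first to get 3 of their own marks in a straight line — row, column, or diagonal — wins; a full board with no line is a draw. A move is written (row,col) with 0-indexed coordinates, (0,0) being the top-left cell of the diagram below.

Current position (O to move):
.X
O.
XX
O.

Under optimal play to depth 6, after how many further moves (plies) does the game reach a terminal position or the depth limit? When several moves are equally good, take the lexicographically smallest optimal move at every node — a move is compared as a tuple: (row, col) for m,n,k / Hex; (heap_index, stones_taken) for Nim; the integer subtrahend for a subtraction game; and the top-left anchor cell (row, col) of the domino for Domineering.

PV length from [.X/O./XX/O.]: 3 plies

p1 O@[.X/O./XX/O.]: (0,0)[OX/O./XX/O.]-1 (1,1)[.X/OO/XX/O.]+0* (3,1)[.X/O./XX/OO]-1
p2 X@[.X/OO/XX/O.]: (0,0)[XX/OO/XX/O.]+0* (3,1)[.X/OO/XX/OX]+0
p3 O@[XX/OO/XX/O.]: (3,1)[XX/OO/XX/OO]+0*
p4 X@[XX/OO/XX/OO] terminal +0; root [.X/O./XX/O.] d6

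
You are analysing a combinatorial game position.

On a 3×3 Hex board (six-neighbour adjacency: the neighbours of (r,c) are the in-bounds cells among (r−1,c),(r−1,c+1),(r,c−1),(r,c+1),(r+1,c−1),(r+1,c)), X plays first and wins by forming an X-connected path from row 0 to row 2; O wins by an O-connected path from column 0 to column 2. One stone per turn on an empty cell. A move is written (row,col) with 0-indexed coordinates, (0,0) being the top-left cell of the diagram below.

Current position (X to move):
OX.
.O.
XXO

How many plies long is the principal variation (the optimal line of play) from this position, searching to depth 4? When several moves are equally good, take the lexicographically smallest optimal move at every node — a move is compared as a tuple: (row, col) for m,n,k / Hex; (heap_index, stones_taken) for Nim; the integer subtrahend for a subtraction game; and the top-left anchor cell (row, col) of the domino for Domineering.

PV length from [OX./.O./XXO]: 3 plies

p1 X@[OX./.O./XXO]: (0,2)[OXX/.O./XXO]+1* (1,0)[OX./XO./XXO]+1 (1,2)[OX./.OX/XXO]+1
p2 O@[OXX/.O./XXO]: (1,0)[OXX/OO./XXO]-1* (1,2)[OXX/.OO/XXO]-1
p3 X@[OXX/OO./XXO]: (1,2)[OXX/OOX/XXO]+1*
p4 O@[OXX/OOX/XXO] terminal -1; root [OX./.O./XXO] d4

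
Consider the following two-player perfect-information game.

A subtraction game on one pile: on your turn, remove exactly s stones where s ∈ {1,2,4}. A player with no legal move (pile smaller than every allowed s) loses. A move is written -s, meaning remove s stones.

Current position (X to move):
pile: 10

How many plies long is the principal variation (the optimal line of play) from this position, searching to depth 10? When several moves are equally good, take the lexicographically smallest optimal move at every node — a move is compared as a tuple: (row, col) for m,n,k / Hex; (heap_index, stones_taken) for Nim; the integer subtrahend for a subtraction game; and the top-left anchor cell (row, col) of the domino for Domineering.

PV length from [10]: 7 plies

p1 X@[10]: -1[9]+1* -2[8]-1 -4[6]+1
p2 O@[9]: -1[8]-1* -2[7]-1 -4[5]-1
p3 X@[8]: -1[7]-1 -2[6]+1* -4[4]-1
p4 O@[6]: -1[5]-1* -2[4]-1 -4[2]-1
p5 X@[5]: -1[4]-1 -2[3]+1* -4[1]-1
p6 O@[3]: -1[2]-1* -2[1]-1
p7 X@[2]: -1[1]-1 -2[0]+1*
p8 O@[0] terminal -1; root [10] d10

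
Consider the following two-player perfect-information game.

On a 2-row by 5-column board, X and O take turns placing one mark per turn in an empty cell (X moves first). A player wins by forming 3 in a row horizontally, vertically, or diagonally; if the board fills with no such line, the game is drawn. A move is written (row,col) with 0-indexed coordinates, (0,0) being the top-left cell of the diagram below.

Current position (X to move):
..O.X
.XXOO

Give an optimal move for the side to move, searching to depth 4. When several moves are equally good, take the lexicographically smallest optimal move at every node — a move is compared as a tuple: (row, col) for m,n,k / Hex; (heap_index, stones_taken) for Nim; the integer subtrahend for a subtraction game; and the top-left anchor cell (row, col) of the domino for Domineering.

X's best at [..O.X/.XXOO]: (1,0)

p1 X@[..O.X/.XXOO]: (0,0)[X.O.X/.XXOO]+0 (0,1)[.XO.X/.XXOO]+0 (0,3)[..OXX/.XXOO]+0 (1,0)[..O.X/XXXOO]+1*
p2 O@[..O.X/XXXOO] terminal -1; root [..O.X/.XXOO] d4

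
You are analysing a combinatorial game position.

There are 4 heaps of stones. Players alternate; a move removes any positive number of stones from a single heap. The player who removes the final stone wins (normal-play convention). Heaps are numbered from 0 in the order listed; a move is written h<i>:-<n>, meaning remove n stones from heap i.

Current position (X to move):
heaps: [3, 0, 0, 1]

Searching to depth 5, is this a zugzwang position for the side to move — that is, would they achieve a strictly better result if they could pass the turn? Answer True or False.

zugzwang((3,0,0,1), X) = False

[(3,0,0,1)] X move#1: h0:-1:-1/(2,0,0,1), h0:-2:+1/(1,0,0,1)*, h0:-3:-1/(0,0,0,1), h3:-1:-1/(3,0,0,0)
[(1,0,0,1)] O move#2: h0:-1:-1/(0,0,0,1)*, h3:-1:-1/(1,0,0,0)
[(0,0,0,1)] X move#3: h3:-1:+1/(0,0,0,0)*
[(0,0,0,0)] end (terminal -1, O#4); searched (3,0,0,1) to 5
pass branch (O moves first from the same position):
  | [(3,0,0,1)] O move#1: h0:-1:-1/(2,0,0,1), h0:-2:+1/(1,0,0,1)*, h0:-3:-1/(0,0,0,1), h3:-1:-1/(3,0,0,0)
  | [(1,0,0,1)] X move#2: h0:-1:-1/(0,0,0,1)*, h3:-1:-1/(1,0,0,0)
  | [(0,0,0,1)] O move#3: h3:-1:+1/(0,0,0,0)*
  | [(0,0,0,0)] end (terminal -1, X#4); searched (3,0,0,1) to 5
X moving scores +1; X passing scores -1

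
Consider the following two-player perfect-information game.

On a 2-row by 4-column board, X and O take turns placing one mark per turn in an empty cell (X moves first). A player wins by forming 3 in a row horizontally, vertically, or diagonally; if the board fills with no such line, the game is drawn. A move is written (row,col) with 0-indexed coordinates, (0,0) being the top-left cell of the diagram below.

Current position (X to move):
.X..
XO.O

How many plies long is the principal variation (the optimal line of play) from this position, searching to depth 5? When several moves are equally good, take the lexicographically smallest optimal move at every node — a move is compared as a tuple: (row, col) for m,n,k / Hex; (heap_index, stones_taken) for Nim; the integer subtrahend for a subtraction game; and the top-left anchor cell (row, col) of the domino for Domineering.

PV length from [.X../XO.O]: 4 plies

[.X../XO.O] X move#1: (0,0):-1/XX../XO.O, (0,2):-1/.XX./XO.O, (0,3):-1/.X.X/XO.O, (1,2):+0/.X../XOXO*
[.X../XOXO] O move#2: (0,0):+0/OX../XOXO*, (0,2):+0/.XO./XOXO, (0,3):+0/.X.O/XOXO
[OX../XOXO] X move#3: (0,2):+0/OXX./XOXO*, (0,3):+0/OX.X/XOXO
[OXX./XOXO] O move#4: (0,3):+0/OXXO/XOXO*
[OXXO/XOXO] end (terminal +0, X#5); searched .X../XO.O to 5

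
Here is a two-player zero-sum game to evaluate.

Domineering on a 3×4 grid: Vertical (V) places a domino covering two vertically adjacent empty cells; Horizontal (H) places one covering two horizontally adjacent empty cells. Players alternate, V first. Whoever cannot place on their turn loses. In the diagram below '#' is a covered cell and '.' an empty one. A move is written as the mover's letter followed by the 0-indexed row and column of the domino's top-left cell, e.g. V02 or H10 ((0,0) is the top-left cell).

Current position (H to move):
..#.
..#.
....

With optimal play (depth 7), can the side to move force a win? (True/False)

H winning at [..#./..#./....]: True

[..#./..#./....] H move#1: H00:-1/###./..#./...., H10:+1/..#./###./....*, H20:-1/..#./..#./##.., H21:-1/..#./..#./.##., H22:-1/..#./..#./..##
[..#./###./....] V move#2: V03:-1/..##/####/....*, V13:-1/..#./####/...#
[..##/####/....] H move#3: H00:+1/####/####/....*, H20:+1/..##/####/##.., H21:+1/..##/####/.##., H22:+1/..##/####/..##
[####/####/....] end (terminal -1, V#4); searched ..#./..#./.... to 7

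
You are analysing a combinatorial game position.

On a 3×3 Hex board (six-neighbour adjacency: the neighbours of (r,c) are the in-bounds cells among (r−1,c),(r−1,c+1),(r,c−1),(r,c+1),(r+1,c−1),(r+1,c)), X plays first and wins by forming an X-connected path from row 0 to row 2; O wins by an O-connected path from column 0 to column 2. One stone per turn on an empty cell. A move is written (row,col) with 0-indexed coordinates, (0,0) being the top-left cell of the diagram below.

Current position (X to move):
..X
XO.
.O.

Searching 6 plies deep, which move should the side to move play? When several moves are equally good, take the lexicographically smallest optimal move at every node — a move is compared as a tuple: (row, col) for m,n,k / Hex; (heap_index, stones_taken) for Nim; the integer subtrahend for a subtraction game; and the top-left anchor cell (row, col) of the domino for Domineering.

[..X/XO./.O.] X move#1: (0,0):-1/X.X/XO./.O., (0,1):-1/.XX/XO./.O., (1,2):+1/..X/XOX/.O.*, (2,0):+1/..X/XO./XO., (2,2):+1/..X/XO./.OX
[..X/XOX/.O.] O move#2: (0,0):-1/O.X/XOX/.O.*, (0,1):-1/.OX/XOX/.O., (2,0):-1/..X/XOX/OO., (2,2):-1/..X/XOX/.OO
[O.X/XOX/.O.] X move#3: (0,1):+1/OXX/XOX/.O.*, (2,0):+1/O.X/XOX/XO., (2,2):+1/O.X/XOX/.OX
[OXX/XOX/.O.] O move#4: (2,0):-1/OXX/XOX/OO.*, (2,2):-1/OXX/XOX/.OO
[OXX/XOX/OO.] X move#5: (2,2):+1/OXX/XOX/OOX*
[OXX/XOX/OOX] end (terminal -1, O#6); searched ..X/XO./.O. to 6

X's best at [..X/XO./.O.]: (1,2)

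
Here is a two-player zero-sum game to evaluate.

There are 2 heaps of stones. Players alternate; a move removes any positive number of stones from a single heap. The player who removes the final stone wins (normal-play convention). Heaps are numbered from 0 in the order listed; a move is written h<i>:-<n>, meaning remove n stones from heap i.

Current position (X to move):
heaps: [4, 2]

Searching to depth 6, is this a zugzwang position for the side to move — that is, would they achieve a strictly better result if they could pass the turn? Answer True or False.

zugzwang((4,2), X) = False

ply 1, X at (4,2) | h0:-1=-1→(3,2); h0:-2=+1→(2,2)*; h0:-3=-1→(1,2); h0:-4=-1→(0,2); h1:-1=-1→(4,1); h1:-2=-1→(4,0)
ply 2, O at (2,2) | h0:-1=-1→(1,2)*; h0:-2=-1→(0,2); h1:-1=-1→(2,1); h1:-2=-1→(2,0)
ply 3, X at (1,2) | h0:-1=-1→(0,2); h1:-1=+1→(1,1)*; h1:-2=-1→(1,0)
ply 4, O at (1,1) | h0:-1=-1→(0,1)*; h1:-1=-1→(1,0)
ply 5, X at (0,1) | h1:-1=+1→(0,0)*
ply 6: (0,0) is terminal -1 (O); from (4,2) depth 6
suppose X passes — search the same position with O to move:
pass> ply 1, O at (4,2) | h0:-1=-1→(3,2); h0:-2=+1→(2,2)*; h0:-3=-1→(1,2); h0:-4=-1→(0,2); h1:-1=-1→(4,1); h1:-2=-1→(4,0)
pass> ply 2, X at (2,2) | h0:-1=-1→(1,2)*; h0:-2=-1→(0,2); h1:-1=-1→(2,1); h1:-2=-1→(2,0)
pass> ply 3, O at (1,2) | h0:-1=-1→(0,2); h1:-1=+1→(1,1)*; h1:-2=-1→(1,0)
pass> ply 4, X at (1,1) | h0:-1=-1→(0,1)*; h1:-1=-1→(1,0)
pass> ply 5, O at (0,1) | h1:-1=+1→(0,0)*
pass> ply 6: (0,0) is terminal -1 (X); from (4,2) depth 6
for X: play +1, pass -1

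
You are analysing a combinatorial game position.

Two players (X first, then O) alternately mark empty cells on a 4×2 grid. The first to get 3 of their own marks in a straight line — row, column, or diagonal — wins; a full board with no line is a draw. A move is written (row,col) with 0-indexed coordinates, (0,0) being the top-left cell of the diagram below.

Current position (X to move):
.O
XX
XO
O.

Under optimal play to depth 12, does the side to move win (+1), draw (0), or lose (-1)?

p1 X@[.O/XX/XO/O.]: (0,0)[XO/XX/XO/O.]+1* (3,1)[.O/XX/XO/OX]+0
p2 O@[XO/XX/XO/O.] terminal -1; root [.O/XX/XO/O.] d12

value(.O/XX/XO/O., X) = +1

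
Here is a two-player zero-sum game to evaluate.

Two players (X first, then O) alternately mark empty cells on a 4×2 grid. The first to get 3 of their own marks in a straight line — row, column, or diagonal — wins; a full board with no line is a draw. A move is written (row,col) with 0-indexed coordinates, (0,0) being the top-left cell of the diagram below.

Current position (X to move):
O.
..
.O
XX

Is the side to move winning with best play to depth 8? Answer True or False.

ply 1, X at O./../.O/XX | (0,1)=+0→OX/../.O/XX*; (1,0)=+0→O./X./.O/XX; (1,1)=+0→O./.X/.O/XX; (2,0)=+0→O./../XO/XX
ply 2, O at OX/../.O/XX | (1,0)=+0→OX/O./.O/XX*; (1,1)=+0→OX/.O/.O/XX; (2,0)=+0→OX/../OO/XX
ply 3, X at OX/O./.O/XX | (1,1)=-1→OX/OX/.O/XX; (2,0)=+0→OX/O./XO/XX*
ply 4, O at OX/O./XO/XX | (1,1)=+0→OX/OO/XO/XX*
ply 5: OX/OO/XO/XX is terminal +0 (X); from O./../.O/XX depth 8

X winning at [O./../.O/XX]: False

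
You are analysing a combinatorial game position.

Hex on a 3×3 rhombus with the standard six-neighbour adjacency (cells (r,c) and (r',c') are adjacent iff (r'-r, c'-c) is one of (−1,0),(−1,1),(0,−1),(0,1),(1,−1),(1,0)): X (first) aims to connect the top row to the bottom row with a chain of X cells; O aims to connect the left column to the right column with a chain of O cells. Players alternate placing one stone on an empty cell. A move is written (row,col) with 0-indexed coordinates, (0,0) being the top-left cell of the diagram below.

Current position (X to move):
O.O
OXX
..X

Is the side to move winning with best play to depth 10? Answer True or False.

X winning at [O.O/OXX/..X]: True

ply 1, X at O.O/OXX/..X | (0,1)=+1→OXO/OXX/..X*; (2,0)=-1→O.O/OXX/X.X; (2,1)=-1→O.O/OXX/.XX
ply 2: OXO/OXX/..X is terminal -1 (O); from O.O/OXX/..X depth 10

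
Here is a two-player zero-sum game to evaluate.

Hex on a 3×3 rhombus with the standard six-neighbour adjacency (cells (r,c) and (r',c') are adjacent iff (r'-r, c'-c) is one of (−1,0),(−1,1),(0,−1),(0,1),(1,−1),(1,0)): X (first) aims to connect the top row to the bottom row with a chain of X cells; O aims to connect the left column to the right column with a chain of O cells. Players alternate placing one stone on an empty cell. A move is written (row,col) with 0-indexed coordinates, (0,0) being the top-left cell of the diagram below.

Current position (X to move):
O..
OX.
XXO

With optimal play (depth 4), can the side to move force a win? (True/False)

X winning at [O../OX./XXO]: True

[O../OX./XXO] X move#1: (0,1):+1/OX./OX./XXO*, (0,2):+1/O.X/OX./XXO, (1,2):+1/O../OXX/XXO
[OX./OX./XXO] end (terminal -1, O#2); searched O../OX./XXO to 4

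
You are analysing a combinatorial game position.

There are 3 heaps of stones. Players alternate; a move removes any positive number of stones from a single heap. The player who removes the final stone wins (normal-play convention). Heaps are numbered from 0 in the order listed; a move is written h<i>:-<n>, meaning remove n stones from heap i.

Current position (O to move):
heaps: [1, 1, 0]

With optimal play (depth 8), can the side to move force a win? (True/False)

O winning at [(1,1,0)]: False

ply 1, O at (1,1,0) | h0:-1=-1→(0,1,0)*; h1:-1=-1→(1,0,0)
ply 2, X at (0,1,0) | h1:-1=+1→(0,0,0)*
ply 3: (0,0,0) is terminal -1 (O); from (1,1,0) depth 8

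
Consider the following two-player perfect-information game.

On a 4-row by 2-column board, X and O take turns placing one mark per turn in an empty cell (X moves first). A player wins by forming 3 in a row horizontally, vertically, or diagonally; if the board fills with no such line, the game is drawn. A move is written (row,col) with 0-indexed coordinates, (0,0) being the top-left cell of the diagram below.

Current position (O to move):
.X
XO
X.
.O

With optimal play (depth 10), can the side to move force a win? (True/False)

p1 O@[.X/XO/X./.O]: (0,0)[OX/XO/X./.O]-1 (2,1)[.X/XO/XO/.O]+1* (3,0)[.X/XO/X./OO]-1
p2 X@[.X/XO/XO/.O] terminal -1; root [.X/XO/X./.O] d10

O winning at [.X/XO/X./.O]: True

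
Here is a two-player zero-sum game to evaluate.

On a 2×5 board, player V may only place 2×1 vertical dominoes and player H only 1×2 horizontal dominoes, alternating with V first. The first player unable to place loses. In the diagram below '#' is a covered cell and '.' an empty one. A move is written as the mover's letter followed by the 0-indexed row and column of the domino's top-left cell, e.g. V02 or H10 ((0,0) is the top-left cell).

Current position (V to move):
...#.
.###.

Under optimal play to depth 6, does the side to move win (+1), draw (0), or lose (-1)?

[...#./.###.] V move#1: V00:+1/#..#./####.*, V04:-1/...##/.####
[#..#./####.] H move#2: H01:-1/####./####.*
[####./####.] V move#3: V04:+1/#####/#####*
[#####/#####] end (terminal -1, H#4); searched ...#./.###. to 6

value(...#./.###., V) = +1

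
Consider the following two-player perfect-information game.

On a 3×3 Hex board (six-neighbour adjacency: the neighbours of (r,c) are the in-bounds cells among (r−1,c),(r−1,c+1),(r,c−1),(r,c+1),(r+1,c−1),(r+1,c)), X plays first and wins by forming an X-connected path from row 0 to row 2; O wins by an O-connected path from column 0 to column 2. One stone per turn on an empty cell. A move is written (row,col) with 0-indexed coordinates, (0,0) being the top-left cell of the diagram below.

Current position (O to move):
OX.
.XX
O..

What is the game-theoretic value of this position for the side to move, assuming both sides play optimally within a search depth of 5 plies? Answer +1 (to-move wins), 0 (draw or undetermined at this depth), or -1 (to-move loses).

p1 O@[OX./.XX/O..]: (0,2)[OXO/.XX/O..]-1* (1,0)[OX./OXX/O..]-1 (2,1)[OX./.XX/OO.]-1 (2,2)[OX./.XX/O.O]-1
p2 X@[OXO/.XX/O..]: (1,0)[OXO/XXX/O..]+1* (2,1)[OXO/.XX/OX.]+1 (2,2)[OXO/.XX/O.X]+1
p3 O@[OXO/XXX/O..]: (2,1)[OXO/XXX/OO.]-1* (2,2)[OXO/XXX/O.O]-1
p4 X@[OXO/XXX/OO.]: (2,2)[OXO/XXX/OOX]+1*
p5 O@[OXO/XXX/OOX] terminal -1; root [OX./.XX/O..] d5

value(OX./.XX/O.., O) = -1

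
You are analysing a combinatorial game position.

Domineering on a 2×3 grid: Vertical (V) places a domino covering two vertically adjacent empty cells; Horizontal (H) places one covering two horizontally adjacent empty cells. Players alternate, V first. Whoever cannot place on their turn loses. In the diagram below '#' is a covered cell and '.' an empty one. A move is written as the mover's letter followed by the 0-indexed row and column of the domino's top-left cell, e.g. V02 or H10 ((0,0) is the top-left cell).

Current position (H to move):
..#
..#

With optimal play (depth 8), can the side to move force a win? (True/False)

[..#/..#] H move#1: H00:+1/###/..#*, H10:+1/..#/###
[###/..#] end (terminal -1, V#2); searched ..#/..# to 8

H winning at [..#/..#]: True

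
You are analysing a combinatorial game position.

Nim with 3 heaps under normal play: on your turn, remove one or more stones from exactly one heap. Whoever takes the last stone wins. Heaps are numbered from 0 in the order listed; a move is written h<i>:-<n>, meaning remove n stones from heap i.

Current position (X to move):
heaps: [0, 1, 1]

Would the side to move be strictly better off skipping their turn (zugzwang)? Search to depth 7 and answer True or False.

[(0,1,1)] X move#1: h1:-1:-1/(0,0,1)*, h2:-1:-1/(0,1,0)
[(0,0,1)] O move#2: h2:-1:+1/(0,0,0)*
[(0,0,0)] end (terminal -1, X#3); searched (0,1,1) to 7
pass branch (O moves first from the same position):
  | [(0,1,1)] O move#1: h1:-1:-1/(0,0,1)*, h2:-1:-1/(0,1,0)
  | [(0,0,1)] X move#2: h2:-1:+1/(0,0,0)*
  | [(0,0,0)] end (terminal -1, O#3); searched (0,1,1) to 7
X moving scores -1; X passing scores +1

zugzwang((0,1,1), X) = True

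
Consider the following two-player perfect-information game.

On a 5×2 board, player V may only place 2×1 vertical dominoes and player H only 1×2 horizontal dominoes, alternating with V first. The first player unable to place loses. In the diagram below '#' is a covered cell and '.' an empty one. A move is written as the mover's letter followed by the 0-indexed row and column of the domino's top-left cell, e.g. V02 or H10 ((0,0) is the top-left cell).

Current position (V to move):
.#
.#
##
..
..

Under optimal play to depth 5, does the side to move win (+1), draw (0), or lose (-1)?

value(.#/.#/##/../.., V) = +1

[.#/.#/##/../..] V move#1: V00:-1/##/##/##/../.., V30:+1/.#/.#/##/#./#.*, V31:+1/.#/.#/##/.#/.#
[.#/.#/##/#./#.] end (terminal -1, H#2); searched .#/.#/##/../.. to 5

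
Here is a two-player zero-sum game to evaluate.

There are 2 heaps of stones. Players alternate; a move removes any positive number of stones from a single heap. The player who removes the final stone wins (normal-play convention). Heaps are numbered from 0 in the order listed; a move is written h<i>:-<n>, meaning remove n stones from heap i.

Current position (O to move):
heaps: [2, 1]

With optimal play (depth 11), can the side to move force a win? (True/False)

[(2,1)] O move#1: h0:-1:+1/(1,1)*, h0:-2:-1/(0,1), h1:-1:-1/(2,0)
[(1,1)] X move#2: h0:-1:-1/(0,1)*, h1:-1:-1/(1,0)
[(0,1)] O move#3: h1:-1:+1/(0,0)*
[(0,0)] end (terminal -1, X#4); searched (2,1) to 11

O winning at [(2,1)]: True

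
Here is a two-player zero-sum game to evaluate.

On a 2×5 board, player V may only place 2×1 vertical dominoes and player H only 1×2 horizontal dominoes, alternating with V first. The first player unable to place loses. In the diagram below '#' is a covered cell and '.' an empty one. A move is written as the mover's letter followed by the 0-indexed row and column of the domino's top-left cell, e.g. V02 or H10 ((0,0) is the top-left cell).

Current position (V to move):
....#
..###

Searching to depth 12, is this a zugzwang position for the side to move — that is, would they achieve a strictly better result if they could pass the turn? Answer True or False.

zugzwang(....#/..###, V) = False

p1 V@[....#/..###]: V00[#...#/#.###]-1 V01[.#..#/.####]+1*
p2 H@[.#..#/.####]: H02[.####/.####]-1*
p3 V@[.####/.####]: V00[#####/#####]+1*
p4 H@[#####/#####] terminal -1; root [....#/..###] d12
pass branch (H moves first from the same position):
  | p1 H@[....#/..###]: H00[##..#/..###]+1* H01[.##.#/..###]-1 H02[..###/..###]-1 H10[....#/#####]+1
  | p2 V@[##..#/..###] terminal -1; root [....#/..###] d12
V moving scores +1; V passing scores -1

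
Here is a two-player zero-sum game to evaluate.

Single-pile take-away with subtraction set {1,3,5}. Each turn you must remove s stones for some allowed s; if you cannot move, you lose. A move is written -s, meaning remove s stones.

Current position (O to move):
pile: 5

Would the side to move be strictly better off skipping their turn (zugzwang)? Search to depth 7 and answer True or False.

zugzwang(5, O) = False

p1 O@[5]: -1[4]+1* -3[2]+1 -5[0]+1
p2 X@[4]: -1[3]-1* -3[1]-1
p3 O@[3]: -1[2]+1* -3[0]+1
p4 X@[2]: -1[1]-1*
p5 O@[1]: -1[0]+1*
p6 X@[0] terminal -1; root [5] d7
pass branch (X moves first from the same position):
  | p1 X@[5]: -1[4]+1* -3[2]+1 -5[0]+1
  | p2 O@[4]: -1[3]-1* -3[1]-1
  | p3 X@[3]: -1[2]+1* -3[0]+1
  | p4 O@[2]: -1[1]-1*
  | p5 X@[1]: -1[0]+1*
  | p6 O@[0] terminal -1; root [5] d7
O moving scores +1; O passing scores -1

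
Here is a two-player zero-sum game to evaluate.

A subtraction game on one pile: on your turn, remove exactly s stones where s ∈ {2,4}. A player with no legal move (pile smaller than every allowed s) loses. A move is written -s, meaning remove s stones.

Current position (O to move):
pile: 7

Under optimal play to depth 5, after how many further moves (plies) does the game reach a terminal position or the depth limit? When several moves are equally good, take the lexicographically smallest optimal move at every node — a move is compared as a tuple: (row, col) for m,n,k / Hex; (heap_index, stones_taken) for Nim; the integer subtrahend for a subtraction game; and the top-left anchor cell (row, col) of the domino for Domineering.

ply 1, O at 7 | -2=-1→5*; -4=-1→3
ply 2, X at 5 | -2=-1→3; -4=+1→1*
ply 3: 1 is terminal -1 (O); from 7 depth 5

PV length from [7]: 2 plies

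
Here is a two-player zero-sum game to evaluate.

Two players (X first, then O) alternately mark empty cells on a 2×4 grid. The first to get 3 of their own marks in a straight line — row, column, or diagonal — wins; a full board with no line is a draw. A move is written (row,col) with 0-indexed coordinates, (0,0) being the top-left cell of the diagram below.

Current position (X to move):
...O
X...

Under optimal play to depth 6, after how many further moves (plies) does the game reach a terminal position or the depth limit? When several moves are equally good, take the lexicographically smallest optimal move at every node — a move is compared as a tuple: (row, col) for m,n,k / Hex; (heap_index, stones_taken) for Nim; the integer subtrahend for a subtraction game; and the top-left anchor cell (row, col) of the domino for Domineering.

ply 1, X at ...O/X... | (0,0)=+0→X..O/X...*; (0,1)=+0→.X.O/X...; (0,2)=+0→..XO/X...; (1,1)=+0→...O/XX..; (1,2)=+0→...O/X.X.; (1,3)=+0→...O/X..X
ply 2, O at X..O/X... | (0,1)=+0→XO.O/X...*; (0,2)=+0→X.OO/X...; (1,1)=+0→X..O/XO..; (1,2)=+0→X..O/X.O.; (1,3)=+0→X..O/X..O
ply 3, X at XO.O/X... | (0,2)=+0→XOXO/X...*; (1,1)=-1→XO.O/XX..; (1,2)=-1→XO.O/X.X.; (1,3)=-1→XO.O/X..X
ply 4, O at XOXO/X... | (1,1)=+0→XOXO/XO..*; (1,2)=+0→XOXO/X.O.; (1,3)=+0→XOXO/X..O
ply 5, X at XOXO/XO.. | (1,2)=+0→XOXO/XOX.*; (1,3)=+0→XOXO/XO.X
ply 6, O at XOXO/XOX. | (1,3)=+0→XOXO/XOXO*
ply 7: XOXO/XOXO is terminal +0 (X); from ...O/X... depth 6

PV length from [...O/X...]: 6 plies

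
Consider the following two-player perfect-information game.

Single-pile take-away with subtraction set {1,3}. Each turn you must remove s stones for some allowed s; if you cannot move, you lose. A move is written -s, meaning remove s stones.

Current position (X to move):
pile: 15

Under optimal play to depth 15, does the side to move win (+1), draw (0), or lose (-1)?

[15] X move#1: -1:+1/14*, -3:+1/12
[14] O move#2: -1:-1/13*, -3:-1/11
[13] X move#3: -1:+1/12*, -3:+1/10
[12] O move#4: -1:-1/11*, -3:-1/9
[11] X move#5: -1:+1/10*, -3:+1/8
[10] O move#6: -1:-1/9*, -3:-1/7
[9] X move#7: -1:+1/8*, -3:+1/6
[8] O move#8: -1:-1/7*, -3:-1/5
[7] X move#9: -1:+1/6*, -3:+1/4
[6] O move#10: -1:-1/5*, -3:-1/3
[5] X move#11: -1:+1/4*, -3:+1/2
[4] O move#12: -1:-1/3*, -3:-1/1
[3] X move#13: -1:+1/2*, -3:+1/0
[2] O move#14: -1:-1/1*
[1] X move#15: -1:+1/0*
[0] end (terminal -1, O#16); searched 15 to 15

value(15, X) = +1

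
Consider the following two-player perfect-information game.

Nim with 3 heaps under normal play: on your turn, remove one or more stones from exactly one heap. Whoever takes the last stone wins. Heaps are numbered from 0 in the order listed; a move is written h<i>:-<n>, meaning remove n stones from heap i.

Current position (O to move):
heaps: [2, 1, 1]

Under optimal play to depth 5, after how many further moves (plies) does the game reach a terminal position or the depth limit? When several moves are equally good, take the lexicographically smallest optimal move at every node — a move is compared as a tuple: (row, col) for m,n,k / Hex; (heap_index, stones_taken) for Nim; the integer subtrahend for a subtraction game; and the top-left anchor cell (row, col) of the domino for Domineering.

PV length from [(2,1,1)]: 3 plies

p1 O@[(2,1,1)]: h0:-1[(1,1,1)]-1 h0:-2[(0,1,1)]+1* h1:-1[(2,0,1)]-1 h2:-1[(2,1,0)]-1
p2 X@[(0,1,1)]: h1:-1[(0,0,1)]-1* h2:-1[(0,1,0)]-1
p3 O@[(0,0,1)]: h2:-1[(0,0,0)]+1*
p4 X@[(0,0,0)] terminal -1; root [(2,1,1)] d5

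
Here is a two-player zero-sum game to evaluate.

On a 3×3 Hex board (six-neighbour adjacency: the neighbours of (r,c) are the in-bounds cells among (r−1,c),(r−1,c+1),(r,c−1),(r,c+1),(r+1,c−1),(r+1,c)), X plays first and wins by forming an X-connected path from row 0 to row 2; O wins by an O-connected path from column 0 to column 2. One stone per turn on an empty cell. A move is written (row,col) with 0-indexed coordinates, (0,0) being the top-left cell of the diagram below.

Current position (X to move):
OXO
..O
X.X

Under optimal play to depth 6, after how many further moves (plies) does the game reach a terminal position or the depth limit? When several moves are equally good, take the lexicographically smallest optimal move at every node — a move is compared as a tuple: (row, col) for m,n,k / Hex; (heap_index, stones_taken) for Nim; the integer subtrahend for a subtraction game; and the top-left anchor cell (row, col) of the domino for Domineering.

PV length from [OXO/..O/X.X]: 1 ply

[OXO/..O/X.X] X move#1: (1,0):+1/OXO/X.O/X.X*, (1,1):+1/OXO/.XO/X.X, (2,1):+1/OXO/..O/XXX
[OXO/X.O/X.X] end (terminal -1, O#2); searched OXO/..O/X.X to 6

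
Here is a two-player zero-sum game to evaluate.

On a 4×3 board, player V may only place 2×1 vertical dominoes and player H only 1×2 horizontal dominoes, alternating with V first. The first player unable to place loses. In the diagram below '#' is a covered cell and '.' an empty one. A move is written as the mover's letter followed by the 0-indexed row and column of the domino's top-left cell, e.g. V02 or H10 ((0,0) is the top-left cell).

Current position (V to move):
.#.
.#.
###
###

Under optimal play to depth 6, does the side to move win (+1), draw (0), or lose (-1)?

ply 1, V at .#./.#./###/### | V00=+1→##./##./###/###*; V02=+1→.##/.##/###/###
ply 2: ##./##./###/### is terminal -1 (H); from .#./.#./###/### depth 6

value(.#./.#./###/###, V) = +1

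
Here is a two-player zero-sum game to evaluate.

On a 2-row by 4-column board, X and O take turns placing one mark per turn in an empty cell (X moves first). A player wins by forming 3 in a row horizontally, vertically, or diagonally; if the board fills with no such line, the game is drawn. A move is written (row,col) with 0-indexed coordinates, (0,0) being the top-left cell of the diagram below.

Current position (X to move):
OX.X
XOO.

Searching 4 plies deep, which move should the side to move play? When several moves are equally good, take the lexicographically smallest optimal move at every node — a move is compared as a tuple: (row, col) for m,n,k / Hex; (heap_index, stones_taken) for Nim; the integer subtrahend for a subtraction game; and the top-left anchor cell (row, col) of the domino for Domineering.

X's best at [OX.X/XOO.]: (0,2)

ply 1, X at OX.X/XOO. | (0,2)=+1→OXXX/XOO.*; (1,3)=+0→OX.X/XOOX
ply 2: OXXX/XOO. is terminal -1 (O); from OX.X/XOO. depth 4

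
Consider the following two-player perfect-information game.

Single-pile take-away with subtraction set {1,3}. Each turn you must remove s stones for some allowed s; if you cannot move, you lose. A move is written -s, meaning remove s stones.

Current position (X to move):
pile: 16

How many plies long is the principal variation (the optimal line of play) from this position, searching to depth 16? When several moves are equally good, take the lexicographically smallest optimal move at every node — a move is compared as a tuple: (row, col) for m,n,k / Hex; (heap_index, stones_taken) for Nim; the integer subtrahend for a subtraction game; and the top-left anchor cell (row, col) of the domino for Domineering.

p1 X@[16]: -1[15]-1* -3[13]-1
p2 O@[15]: -1[14]+1* -3[12]+1
p3 X@[14]: -1[13]-1* -3[11]-1
p4 O@[13]: -1[12]+1* -3[10]+1
p5 X@[12]: -1[11]-1* -3[9]-1
p6 O@[11]: -1[10]+1* -3[8]+1
p7 X@[10]: -1[9]-1* -3[7]-1
p8 O@[9]: -1[8]+1* -3[6]+1
p9 X@[8]: -1[7]-1* -3[5]-1
p10 O@[7]: -1[6]+1* -3[4]+1
p11 X@[6]: -1[5]-1* -3[3]-1
p12 O@[5]: -1[4]+1* -3[2]+1
p13 X@[4]: -1[3]-1* -3[1]-1
p14 O@[3]: -1[2]+1* -3[0]+1
p15 X@[2]: -1[1]-1*
p16 O@[1]: -1[0]+1*
p17 X@[0] terminal -1; root [16] d16

PV length from [16]: 16 plies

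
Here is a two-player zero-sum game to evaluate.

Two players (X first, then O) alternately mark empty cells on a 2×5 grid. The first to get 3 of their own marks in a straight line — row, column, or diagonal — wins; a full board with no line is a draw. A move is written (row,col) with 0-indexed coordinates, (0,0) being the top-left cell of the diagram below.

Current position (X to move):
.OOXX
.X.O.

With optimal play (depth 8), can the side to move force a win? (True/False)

X winning at [.OOXX/.X.O.]: False

[.OOXX/.X.O.] X move#1: (0,0):+0/XOOXX/.X.O.*, (1,0):-1/.OOXX/XX.O., (1,2):-1/.OOXX/.XXO., (1,4):-1/.OOXX/.X.OX
[XOOXX/.X.O.] O move#2: (1,0):+0/XOOXX/OX.O.*, (1,2):+0/XOOXX/.XOO., (1,4):+0/XOOXX/.X.OO
[XOOXX/OX.O.] X move#3: (1,2):+0/XOOXX/OXXO.*, (1,4):+0/XOOXX/OX.OX
[XOOXX/OXXO.] O move#4: (1,4):+0/XOOXX/OXXOO*
[XOOXX/OXXOO] end (terminal +0, X#5); searched .OOXX/.X.O. to 8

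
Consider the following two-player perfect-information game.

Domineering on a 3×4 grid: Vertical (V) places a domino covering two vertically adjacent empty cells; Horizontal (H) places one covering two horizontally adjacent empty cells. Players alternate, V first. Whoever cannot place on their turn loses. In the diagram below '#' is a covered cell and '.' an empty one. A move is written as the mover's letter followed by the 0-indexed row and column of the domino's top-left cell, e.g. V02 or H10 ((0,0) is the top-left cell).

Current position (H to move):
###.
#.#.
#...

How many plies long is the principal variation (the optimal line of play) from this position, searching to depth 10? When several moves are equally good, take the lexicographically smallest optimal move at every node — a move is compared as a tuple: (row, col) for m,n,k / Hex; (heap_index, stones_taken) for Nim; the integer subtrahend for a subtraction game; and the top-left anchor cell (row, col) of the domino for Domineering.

ply 1, H at ###./#.#./#... | H21=-1→###./#.#./###.*; H22=-1→###./#.#./#.##
ply 2, V at ###./#.#./###. | V03=+1→####/#.##/###.*; V13=+1→###./#.##/####
ply 3: ####/#.##/###. is terminal -1 (H); from ###./#.#./#... depth 10

PV length from [###./#.#./#...]: 2 plies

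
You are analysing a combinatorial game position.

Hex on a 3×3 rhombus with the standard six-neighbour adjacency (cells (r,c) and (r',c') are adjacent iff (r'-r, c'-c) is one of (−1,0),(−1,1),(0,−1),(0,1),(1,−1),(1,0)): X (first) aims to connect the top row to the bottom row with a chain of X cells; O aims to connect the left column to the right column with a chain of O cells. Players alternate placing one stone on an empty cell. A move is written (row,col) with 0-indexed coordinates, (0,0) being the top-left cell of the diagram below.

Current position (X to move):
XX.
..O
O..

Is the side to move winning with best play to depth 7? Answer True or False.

X winning at [XX./..O/O..]: False

[XX./..O/O..] X move#1: (0,2):-1/XXX/..O/O..*, (1,0):-1/XX./X.O/O.., (1,1):-1/XX./.XO/O.., (2,1):-1/XX./..O/OX., (2,2):-1/XX./..O/O.X
[XXX/..O/O..] O move#2: (1,0):+1/XXX/O.O/O..*, (1,1):+1/XXX/.OO/O.., (2,1):+1/XXX/..O/OO., (2,2):+1/XXX/..O/O.O
[XXX/O.O/O..] X move#3: (1,1):-1/XXX/OXO/O..*, (2,1):-1/XXX/O.O/OX., (2,2):-1/XXX/O.O/O.X
[XXX/OXO/O..] O move#4: (2,1):+1/XXX/OXO/OO.*, (2,2):-1/XXX/OXO/O.O
[XXX/OXO/OO.] end (terminal -1, X#5); searched XX./..O/O.. to 7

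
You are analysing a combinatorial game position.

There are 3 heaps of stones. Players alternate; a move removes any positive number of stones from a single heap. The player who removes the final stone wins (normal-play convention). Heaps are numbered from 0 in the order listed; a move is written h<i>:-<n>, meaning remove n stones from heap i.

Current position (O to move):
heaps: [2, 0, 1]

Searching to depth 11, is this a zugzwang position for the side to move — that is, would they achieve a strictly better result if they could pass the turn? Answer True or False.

zugzwang((2,0,1), O) = False

ply 1, O at (2,0,1) | h0:-1=+1→(1,0,1)*; h0:-2=-1→(0,0,1); h2:-1=-1→(2,0,0)
ply 2, X at (1,0,1) | h0:-1=-1→(0,0,1)*; h2:-1=-1→(1,0,0)
ply 3, O at (0,0,1) | h2:-1=+1→(0,0,0)*
ply 4: (0,0,0) is terminal -1 (X); from (2,0,1) depth 11
suppose O passes — search the same position with X to move:
pass> ply 1, X at (2,0,1) | h0:-1=+1→(1,0,1)*; h0:-2=-1→(0,0,1); h2:-1=-1→(2,0,0)
pass> ply 2, O at (1,0,1) | h0:-1=-1→(0,0,1)*; h2:-1=-1→(1,0,0)
pass> ply 3, X at (0,0,1) | h2:-1=+1→(0,0,0)*
pass> ply 4: (0,0,0) is terminal -1 (O); from (2,0,1) depth 11
for O: play +1, pass -1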